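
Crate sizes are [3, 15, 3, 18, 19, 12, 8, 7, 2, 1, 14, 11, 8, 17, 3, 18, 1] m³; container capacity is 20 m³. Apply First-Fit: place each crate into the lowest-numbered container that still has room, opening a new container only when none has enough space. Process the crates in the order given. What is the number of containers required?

9 containers

Put 3 m³ in container 1; 17 m³ remain.
Put 15 m³ in container 1; 2 m³ remain.
Put 3 m³ in container 2; 17 m³ remain.
Put 18 m³ in container 3; 2 m³ remain.
Put 19 m³ in container 4; 1 m³ remain.
Put 12 m³ in container 2; 5 m³ remain.
Put 8 m³ in container 5; 12 m³ remain.
Put 7 m³ in container 5; 5 m³ remain.
Put 2 m³ in container 1; 0 m³ remain.
Put 1 m³ in container 2; 4 m³ remain.
Put 14 m³ in container 6; 6 m³ remain.
Put 11 m³ in container 7; 9 m³ remain.
Put 8 m³ in container 7; 1 m³ remain.
Put 17 m³ in container 8; 3 m³ remain.
Put 3 m³ in container 2; 1 m³ remain.
Put 18 m³ in container 9; 2 m³ remain.
Put 1 m³ in container 2; 0 m³ remain.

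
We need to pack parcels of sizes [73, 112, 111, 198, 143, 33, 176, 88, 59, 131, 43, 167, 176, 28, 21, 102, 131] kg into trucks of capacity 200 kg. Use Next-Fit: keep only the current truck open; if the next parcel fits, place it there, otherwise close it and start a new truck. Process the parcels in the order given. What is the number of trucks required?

11 trucks

truck 1: place 73 kg, 127 kg left
truck 1: place 112 kg, 15 kg left
truck 2: place 111 kg, 89 kg left
truck 3: place 198 kg, 2 kg left
truck 4: place 143 kg, 57 kg left
truck 4: place 33 kg, 24 kg left
truck 5: place 176 kg, 24 kg left
truck 6: place 88 kg, 112 kg left
truck 6: place 59 kg, 53 kg left
truck 7: place 131 kg, 69 kg left
truck 7: place 43 kg, 26 kg left
truck 8: place 167 kg, 33 kg left
truck 9: place 176 kg, 24 kg left
truck 10: place 28 kg, 172 kg left
truck 10: place 21 kg, 151 kg left
truck 10: place 102 kg, 49 kg left
truck 11: place 131 kg, 69 kg left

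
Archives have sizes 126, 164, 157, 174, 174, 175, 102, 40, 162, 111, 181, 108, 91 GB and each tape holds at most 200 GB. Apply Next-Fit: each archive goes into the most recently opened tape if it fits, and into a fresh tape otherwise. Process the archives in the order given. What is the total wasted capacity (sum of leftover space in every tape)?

tape 1: place 126 GB, 74 GB left
tape 2: place 164 GB, 36 GB left
tape 3: place 157 GB, 43 GB left
tape 4: place 174 GB, 26 GB left
tape 5: place 174 GB, 26 GB left
tape 6: place 175 GB, 25 GB left
tape 7: place 102 GB, 98 GB left
tape 7: place 40 GB, 58 GB left
tape 8: place 162 GB, 38 GB left
tape 9: place 111 GB, 89 GB left
tape 10: place 181 GB, 19 GB left
tape 11: place 108 GB, 92 GB left
tape 11: place 91 GB, 1 GB left
11 tapes × 200 GB = 2200 GB; used 1765 GB; unused 435 GB.

435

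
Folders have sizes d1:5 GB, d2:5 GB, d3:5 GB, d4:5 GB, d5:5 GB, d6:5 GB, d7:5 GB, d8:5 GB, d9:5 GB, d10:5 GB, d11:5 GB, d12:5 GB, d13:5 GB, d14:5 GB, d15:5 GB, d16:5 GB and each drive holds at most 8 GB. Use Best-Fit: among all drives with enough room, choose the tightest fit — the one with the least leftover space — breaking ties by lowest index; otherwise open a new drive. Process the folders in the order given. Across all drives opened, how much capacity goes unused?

48

d1 (5 GB) → drive 1 (remaining 3 GB)
d2 (5 GB) → drive 2 (remaining 3 GB)
d3 (5 GB) → drive 3 (remaining 3 GB)
d4 (5 GB) → drive 4 (remaining 3 GB)
d5 (5 GB) → drive 5 (remaining 3 GB)
d6 (5 GB) → drive 6 (remaining 3 GB)
d7 (5 GB) → drive 7 (remaining 3 GB)
d8 (5 GB) → drive 8 (remaining 3 GB)
d9 (5 GB) → drive 9 (remaining 3 GB)
d10 (5 GB) → drive 10 (remaining 3 GB)
d11 (5 GB) → drive 11 (remaining 3 GB)
d12 (5 GB) → drive 12 (remaining 3 GB)
d13 (5 GB) → drive 13 (remaining 3 GB)
d14 (5 GB) → drive 14 (remaining 3 GB)
d15 (5 GB) → drive 15 (remaining 3 GB)
d16 (5 GB) → drive 16 (remaining 3 GB)
16 drives × 8 GB = 128 GB; used 80 GB; unused 48 GB.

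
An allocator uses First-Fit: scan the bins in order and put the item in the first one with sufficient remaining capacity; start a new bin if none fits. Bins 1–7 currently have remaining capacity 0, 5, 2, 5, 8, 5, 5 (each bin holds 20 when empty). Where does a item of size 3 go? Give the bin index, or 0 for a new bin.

Bins with room: bin 2 (5), bin 4 (5), bin 5 (8), bin 6 (5), bin 7 (5).
The first with room is bin 2.

2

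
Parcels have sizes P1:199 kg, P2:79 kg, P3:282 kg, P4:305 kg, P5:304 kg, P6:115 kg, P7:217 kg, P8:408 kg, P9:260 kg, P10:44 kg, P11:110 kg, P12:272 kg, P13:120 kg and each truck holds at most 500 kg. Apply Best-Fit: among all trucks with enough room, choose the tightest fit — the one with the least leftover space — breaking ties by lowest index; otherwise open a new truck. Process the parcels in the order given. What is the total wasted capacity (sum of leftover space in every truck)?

785

Put P1 (199 kg) in truck 1; 301 kg remain.
Put P2 (79 kg) in truck 1; 222 kg remain.
Put P3 (282 kg) in truck 2; 218 kg remain.
Put P4 (305 kg) in truck 3; 195 kg remain.
Put P5 (304 kg) in truck 4; 196 kg remain.
Put P6 (115 kg) in truck 3; 80 kg remain.
Put P7 (217 kg) in truck 2; 1 kg remain.
Put P8 (408 kg) in truck 5; 92 kg remain.
Put P9 (260 kg) in truck 6; 240 kg remain.
Put P10 (44 kg) in truck 3; 36 kg remain.
Put P11 (110 kg) in truck 4; 86 kg remain.
Put P12 (272 kg) in truck 7; 228 kg remain.
Put P13 (120 kg) in truck 1; 102 kg remain.
7 trucks × 500 kg = 3500 kg; used 2715 kg; unused 785 kg.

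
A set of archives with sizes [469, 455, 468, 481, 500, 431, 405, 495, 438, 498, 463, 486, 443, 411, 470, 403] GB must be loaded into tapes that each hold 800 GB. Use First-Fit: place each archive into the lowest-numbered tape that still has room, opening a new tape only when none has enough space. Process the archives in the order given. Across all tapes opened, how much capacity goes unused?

5484

tape 1: place 469 GB, 331 GB left
tape 2: place 455 GB, 345 GB left
tape 3: place 468 GB, 332 GB left
tape 4: place 481 GB, 319 GB left
tape 5: place 500 GB, 300 GB left
tape 6: place 431 GB, 369 GB left
tape 7: place 405 GB, 395 GB left
tape 8: place 495 GB, 305 GB left
tape 9: place 438 GB, 362 GB left
tape 10: place 498 GB, 302 GB left
tape 11: place 463 GB, 337 GB left
tape 12: place 486 GB, 314 GB left
tape 13: place 443 GB, 357 GB left
tape 14: place 411 GB, 389 GB left
tape 15: place 470 GB, 330 GB left
tape 16: place 403 GB, 397 GB left
16 tapes × 800 GB = 12800 GB; used 7316 GB; unused 5484 GB.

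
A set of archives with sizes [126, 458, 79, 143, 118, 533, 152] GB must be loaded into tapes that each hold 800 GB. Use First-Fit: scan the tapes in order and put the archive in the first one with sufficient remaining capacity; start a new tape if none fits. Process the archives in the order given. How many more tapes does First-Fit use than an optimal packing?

0

First-Fit: [126,458,79,118] [143,533] [152] → 3 tapes.
Total size 1609 GB; any packing needs at least ⌈1609/800⌉ = 3 tapes.
So 3 is already optimal.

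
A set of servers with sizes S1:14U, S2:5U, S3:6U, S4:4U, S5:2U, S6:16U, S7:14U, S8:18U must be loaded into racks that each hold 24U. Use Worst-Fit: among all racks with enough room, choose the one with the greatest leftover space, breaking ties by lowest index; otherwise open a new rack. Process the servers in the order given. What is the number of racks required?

S1 (14U) → rack 1 (remaining 10U)
S2 (5U) → rack 1 (remaining 5U)
S3 (6U) → rack 2 (remaining 18U)
S4 (4U) → rack 2 (remaining 14U)
S5 (2U) → rack 2 (remaining 12U)
S6 (16U) → rack 3 (remaining 8U)
S7 (14U) → rack 4 (remaining 10U)
S8 (18U) → rack 5 (remaining 6U)

5 racks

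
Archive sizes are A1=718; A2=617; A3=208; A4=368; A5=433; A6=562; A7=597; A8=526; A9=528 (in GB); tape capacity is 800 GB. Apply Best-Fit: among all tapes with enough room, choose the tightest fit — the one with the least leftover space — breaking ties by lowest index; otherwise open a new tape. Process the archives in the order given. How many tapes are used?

tape 1: place A1 (718 GB), 82 GB left
tape 2: place A2 (617 GB), 183 GB left
tape 3: place A3 (208 GB), 592 GB left
tape 3: place A4 (368 GB), 224 GB left
tape 4: place A5 (433 GB), 367 GB left
tape 5: place A6 (562 GB), 238 GB left
tape 6: place A7 (597 GB), 203 GB left
tape 7: place A8 (526 GB), 274 GB left
tape 8: place A9 (528 GB), 272 GB left
Final tapes: [718] [617] [208,368] [433] [562] [597] [526] [528].

8 tapes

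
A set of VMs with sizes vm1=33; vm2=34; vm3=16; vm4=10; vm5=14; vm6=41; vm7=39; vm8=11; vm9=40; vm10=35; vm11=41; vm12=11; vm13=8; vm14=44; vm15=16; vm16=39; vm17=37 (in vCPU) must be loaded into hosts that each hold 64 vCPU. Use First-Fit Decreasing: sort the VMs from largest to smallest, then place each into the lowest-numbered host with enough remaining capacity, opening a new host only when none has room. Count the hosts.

10

Sorted descending: 44, 41, 41, 40, 39, 39, 37, 35, 34, 33, 16, 16, 14, 11, 11, 10, 8.
Put 44 vCPU in host 1; 20 vCPU remain.
Put 41 vCPU in host 2; 23 vCPU remain.
Put 41 vCPU in host 3; 23 vCPU remain.
Put 40 vCPU in host 4; 24 vCPU remain.
Put 39 vCPU in host 5; 25 vCPU remain.
Put 39 vCPU in host 6; 25 vCPU remain.
Put 37 vCPU in host 7; 27 vCPU remain.
Put 35 vCPU in host 8; 29 vCPU remain.
Put 34 vCPU in host 9; 30 vCPU remain.
Put 33 vCPU in host 10; 31 vCPU remain.
Put 16 vCPU in host 1; 4 vCPU remain.
Put 16 vCPU in host 2; 7 vCPU remain.
Put 14 vCPU in host 3; 9 vCPU remain.
Put 11 vCPU in host 4; 13 vCPU remain.
Put 11 vCPU in host 4; 2 vCPU remain.
Put 10 vCPU in host 5; 15 vCPU remain.
Put 8 vCPU in host 3; 1 vCPU remain.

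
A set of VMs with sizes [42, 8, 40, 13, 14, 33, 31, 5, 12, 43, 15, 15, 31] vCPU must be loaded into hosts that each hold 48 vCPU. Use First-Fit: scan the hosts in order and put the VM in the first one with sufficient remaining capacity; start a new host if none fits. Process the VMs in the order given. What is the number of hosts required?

7

Put 42 vCPU in host 1; 6 vCPU remain.
Put 8 vCPU in host 2; 40 vCPU remain.
Put 40 vCPU in host 2; 0 vCPU remain.
Put 13 vCPU in host 3; 35 vCPU remain.
Put 14 vCPU in host 3; 21 vCPU remain.
Put 33 vCPU in host 4; 15 vCPU remain.
Put 31 vCPU in host 5; 17 vCPU remain.
Put 5 vCPU in host 1; 1 vCPU remain.
Put 12 vCPU in host 3; 9 vCPU remain.
Put 43 vCPU in host 6; 5 vCPU remain.
Put 15 vCPU in host 4; 0 vCPU remain.
Put 15 vCPU in host 5; 2 vCPU remain.
Put 31 vCPU in host 7; 17 vCPU remain.
Final hosts: [42,5] [8,40] [13,14,12] [33,15] [31,15] [43] [31].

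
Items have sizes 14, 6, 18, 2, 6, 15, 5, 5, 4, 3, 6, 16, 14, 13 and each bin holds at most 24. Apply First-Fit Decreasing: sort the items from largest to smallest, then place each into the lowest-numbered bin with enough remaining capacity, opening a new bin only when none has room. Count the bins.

Sorted descending: 18, 16, 15, 14, 14, 13, 6, 6, 6, 5, 5, 4, 3, 2.
Put 18 in bin 1; 6 remain.
Put 16 in bin 2; 8 remain.
Put 15 in bin 3; 9 remain.
Put 14 in bin 4; 10 remain.
Put 14 in bin 5; 10 remain.
Put 13 in bin 6; 11 remain.
Put 6 in bin 1; 0 remain.
Put 6 in bin 2; 2 remain.
Put 6 in bin 3; 3 remain.
Put 5 in bin 4; 5 remain.
Put 5 in bin 4; 0 remain.
Put 4 in bin 5; 6 remain.
Put 3 in bin 3; 0 remain.
Put 2 in bin 2; 0 remain.
Final bins: [18,6] [16,6,2] [15,6,3] [14,5,5] [14,4] [13].

6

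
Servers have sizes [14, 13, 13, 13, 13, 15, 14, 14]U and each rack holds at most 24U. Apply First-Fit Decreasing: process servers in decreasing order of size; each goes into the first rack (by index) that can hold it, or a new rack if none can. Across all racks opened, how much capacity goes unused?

83

Sorted descending: 15, 14, 14, 14, 13, 13, 13, 13.
Put 15U in rack 1; 9U remain.
Put 14U in rack 2; 10U remain.
Put 14U in rack 3; 10U remain.
Put 14U in rack 4; 10U remain.
Put 13U in rack 5; 11U remain.
Put 13U in rack 6; 11U remain.
Put 13U in rack 7; 11U remain.
Put 13U in rack 8; 11U remain.
8 racks × 24U = 192U; used 109U; unused 83U.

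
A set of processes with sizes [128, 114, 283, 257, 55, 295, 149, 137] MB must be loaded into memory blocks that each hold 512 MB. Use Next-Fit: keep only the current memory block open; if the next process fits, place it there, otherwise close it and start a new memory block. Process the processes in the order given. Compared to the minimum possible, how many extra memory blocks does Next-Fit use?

2

Next-Fit: [128,114] [283] [257,55] [295,149] [137] → 5 memory blocks.
Total size 1418 MB; any packing needs at least ⌈1418/512⌉ = 3 memory blocks.
An optimal packing achieves that bound: [295,149,55] [283,137] [257,128,114] → 3 memory blocks.
Excess: 5 − 3 = 2.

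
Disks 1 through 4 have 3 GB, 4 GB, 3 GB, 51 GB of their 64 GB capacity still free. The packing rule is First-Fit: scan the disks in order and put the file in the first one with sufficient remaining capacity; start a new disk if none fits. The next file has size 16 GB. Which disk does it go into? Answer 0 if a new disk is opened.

4

Disks with room: disk 4 (51 GB).
The first with room is disk 4.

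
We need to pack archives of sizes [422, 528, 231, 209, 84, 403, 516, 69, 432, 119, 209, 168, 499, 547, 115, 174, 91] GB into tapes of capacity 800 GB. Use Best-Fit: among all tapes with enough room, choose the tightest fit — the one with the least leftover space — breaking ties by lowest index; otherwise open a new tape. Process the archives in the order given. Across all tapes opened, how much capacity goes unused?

422 GB → tape 1 (remaining 378 GB)
528 GB → tape 2 (remaining 272 GB)
231 GB → tape 2 (remaining 41 GB)
209 GB → tape 1 (remaining 169 GB)
84 GB → tape 1 (remaining 85 GB)
403 GB → tape 3 (remaining 397 GB)
516 GB → tape 4 (remaining 284 GB)
69 GB → tape 1 (remaining 16 GB)
432 GB → tape 5 (remaining 368 GB)
119 GB → tape 4 (remaining 165 GB)
209 GB → tape 5 (remaining 159 GB)
168 GB → tape 3 (remaining 229 GB)
499 GB → tape 6 (remaining 301 GB)
547 GB → tape 7 (remaining 253 GB)
115 GB → tape 5 (remaining 44 GB)
174 GB → tape 3 (remaining 55 GB)
91 GB → tape 4 (remaining 74 GB)
7 tapes × 800 GB = 5600 GB; used 4816 GB; unused 784 GB.

784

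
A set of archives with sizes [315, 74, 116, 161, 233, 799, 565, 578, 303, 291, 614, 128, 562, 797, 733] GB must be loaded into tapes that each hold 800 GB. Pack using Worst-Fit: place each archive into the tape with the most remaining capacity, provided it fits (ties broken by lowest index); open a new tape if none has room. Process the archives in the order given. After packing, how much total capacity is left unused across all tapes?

Put 315 GB in tape 1; 485 GB remain.
Put 74 GB in tape 1; 411 GB remain.
Put 116 GB in tape 1; 295 GB remain.
Put 161 GB in tape 1; 134 GB remain.
Put 233 GB in tape 2; 567 GB remain.
Put 799 GB in tape 3; 1 GB remain.
Put 565 GB in tape 2; 2 GB remain.
Put 578 GB in tape 4; 222 GB remain.
Put 303 GB in tape 5; 497 GB remain.
Put 291 GB in tape 5; 206 GB remain.
Put 614 GB in tape 6; 186 GB remain.
Put 128 GB in tape 4; 94 GB remain.
Put 562 GB in tape 7; 238 GB remain.
Put 797 GB in tape 8; 3 GB remain.
Put 733 GB in tape 9; 67 GB remain.
9 tapes × 800 GB = 7200 GB; used 6269 GB; unused 931 GB.

931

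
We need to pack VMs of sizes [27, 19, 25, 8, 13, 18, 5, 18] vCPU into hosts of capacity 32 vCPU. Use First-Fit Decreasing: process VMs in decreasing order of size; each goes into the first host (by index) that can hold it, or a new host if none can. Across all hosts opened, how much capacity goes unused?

27

Sorted descending: 27, 25, 19, 18, 18, 13, 8, 5.
host 1: place 27 vCPU, 5 vCPU left
host 2: place 25 vCPU, 7 vCPU left
host 3: place 19 vCPU, 13 vCPU left
host 4: place 18 vCPU, 14 vCPU left
host 5: place 18 vCPU, 14 vCPU left
host 3: place 13 vCPU, 0 vCPU left
host 4: place 8 vCPU, 6 vCPU left
host 1: place 5 vCPU, 0 vCPU left
5 hosts × 32 vCPU = 160 vCPU; used 133 vCPU; unused 27 vCPU.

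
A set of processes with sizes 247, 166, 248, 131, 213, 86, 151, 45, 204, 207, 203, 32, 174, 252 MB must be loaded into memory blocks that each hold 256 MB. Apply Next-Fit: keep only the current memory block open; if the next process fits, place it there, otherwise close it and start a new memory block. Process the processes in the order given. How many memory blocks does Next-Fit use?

11 memory blocks

memory block 1: place 247 MB, 9 MB left
memory block 2: place 166 MB, 90 MB left
memory block 3: place 248 MB, 8 MB left
memory block 4: place 131 MB, 125 MB left
memory block 5: place 213 MB, 43 MB left
memory block 6: place 86 MB, 170 MB left
memory block 6: place 151 MB, 19 MB left
memory block 7: place 45 MB, 211 MB left
memory block 7: place 204 MB, 7 MB left
memory block 8: place 207 MB, 49 MB left
memory block 9: place 203 MB, 53 MB left
memory block 9: place 32 MB, 21 MB left
memory block 10: place 174 MB, 82 MB left
memory block 11: place 252 MB, 4 MB left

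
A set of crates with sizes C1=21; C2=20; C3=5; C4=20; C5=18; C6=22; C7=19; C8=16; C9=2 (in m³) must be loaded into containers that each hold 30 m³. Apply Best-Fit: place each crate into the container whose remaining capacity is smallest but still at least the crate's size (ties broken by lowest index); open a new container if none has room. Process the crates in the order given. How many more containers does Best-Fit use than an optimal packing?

0

Best-Fit: [21,5,2] [20] [20] [18] [22] [19] [16] → 7 containers.
7 crates exceed 15 m³ (half the capacity), and no two of those can share a container, so at least 7 containers are needed.
So 7 is already optimal.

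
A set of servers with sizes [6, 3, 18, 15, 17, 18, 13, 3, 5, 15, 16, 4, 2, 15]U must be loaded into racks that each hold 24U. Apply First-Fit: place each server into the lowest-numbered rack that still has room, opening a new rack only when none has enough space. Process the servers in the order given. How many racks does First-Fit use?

rack 1: place 6U, 18U left
rack 1: place 3U, 15U left
rack 2: place 18U, 6U left
rack 1: place 15U, 0U left
rack 3: place 17U, 7U left
rack 4: place 18U, 6U left
rack 5: place 13U, 11U left
rack 2: place 3U, 3U left
rack 3: place 5U, 2U left
rack 6: place 15U, 9U left
rack 7: place 16U, 8U left
rack 4: place 4U, 2U left
rack 2: place 2U, 1U left
rack 8: place 15U, 9U left

8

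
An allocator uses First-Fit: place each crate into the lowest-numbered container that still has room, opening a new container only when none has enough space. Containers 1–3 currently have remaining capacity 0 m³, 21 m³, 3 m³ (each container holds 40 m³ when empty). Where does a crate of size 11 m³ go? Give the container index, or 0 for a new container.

Containers with room: container 2 (21 m³).
The first with room is container 2.

2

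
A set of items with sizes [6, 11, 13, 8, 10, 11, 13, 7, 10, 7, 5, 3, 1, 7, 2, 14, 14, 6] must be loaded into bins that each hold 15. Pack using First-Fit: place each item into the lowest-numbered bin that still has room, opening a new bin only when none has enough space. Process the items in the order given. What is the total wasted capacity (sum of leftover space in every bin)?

17

6 → bin 1 (remaining 9)
11 → bin 2 (remaining 4)
13 → bin 3 (remaining 2)
8 → bin 1 (remaining 1)
10 → bin 4 (remaining 5)
11 → bin 5 (remaining 4)
13 → bin 6 (remaining 2)
7 → bin 7 (remaining 8)
10 → bin 8 (remaining 5)
7 → bin 7 (remaining 1)
5 → bin 4 (remaining 0)
3 → bin 2 (remaining 1)
1 → bin 1 (remaining 0)
7 → bin 9 (remaining 8)
2 → bin 3 (remaining 0)
14 → bin 10 (remaining 1)
14 → bin 11 (remaining 1)
6 → bin 9 (remaining 2)
11 bins × 15 = 165; used 148; unused 17.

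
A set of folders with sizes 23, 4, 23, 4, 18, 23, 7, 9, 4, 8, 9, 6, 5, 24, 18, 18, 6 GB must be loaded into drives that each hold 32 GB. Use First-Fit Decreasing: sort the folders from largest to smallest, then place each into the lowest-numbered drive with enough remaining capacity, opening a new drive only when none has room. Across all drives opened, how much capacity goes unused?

Sorted descending: 24, 23, 23, 23, 18, 18, 18, 9, 9, 8, 7, 6, 6, 5, 4, 4, 4.
drive 1: place 24 GB, 8 GB left
drive 2: place 23 GB, 9 GB left
drive 3: place 23 GB, 9 GB left
drive 4: place 23 GB, 9 GB left
drive 5: place 18 GB, 14 GB left
drive 6: place 18 GB, 14 GB left
drive 7: place 18 GB, 14 GB left
drive 2: place 9 GB, 0 GB left
drive 3: place 9 GB, 0 GB left
drive 1: place 8 GB, 0 GB left
drive 4: place 7 GB, 2 GB left
drive 5: place 6 GB, 8 GB left
drive 5: place 6 GB, 2 GB left
drive 6: place 5 GB, 9 GB left
drive 6: place 4 GB, 5 GB left
drive 6: place 4 GB, 1 GB left
drive 7: place 4 GB, 10 GB left
7 drives × 32 GB = 224 GB; used 209 GB; unused 15 GB.

15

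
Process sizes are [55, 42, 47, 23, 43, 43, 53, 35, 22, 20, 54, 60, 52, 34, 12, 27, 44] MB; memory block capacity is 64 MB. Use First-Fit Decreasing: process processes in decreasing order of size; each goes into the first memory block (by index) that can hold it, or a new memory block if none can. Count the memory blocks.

Sorted descending: 60, 55, 54, 53, 52, 47, 44, 43, 43, 42, 35, 34, 27, 23, 22, 20, 12.
memory block 1: place 60 MB, 4 MB left
memory block 2: place 55 MB, 9 MB left
memory block 3: place 54 MB, 10 MB left
memory block 4: place 53 MB, 11 MB left
memory block 5: place 52 MB, 12 MB left
memory block 6: place 47 MB, 17 MB left
memory block 7: place 44 MB, 20 MB left
memory block 8: place 43 MB, 21 MB left
memory block 9: place 43 MB, 21 MB left
memory block 10: place 42 MB, 22 MB left
memory block 11: place 35 MB, 29 MB left
memory block 12: place 34 MB, 30 MB left
memory block 11: place 27 MB, 2 MB left
memory block 12: place 23 MB, 7 MB left
memory block 10: place 22 MB, 0 MB left
memory block 7: place 20 MB, 0 MB left
memory block 5: place 12 MB, 0 MB left
Final memory blocks: [60] [55] [54] [53] [52,12] [47] [44,20] [43] [43] [42,22] [35,27] [34,23].

12 memory blocks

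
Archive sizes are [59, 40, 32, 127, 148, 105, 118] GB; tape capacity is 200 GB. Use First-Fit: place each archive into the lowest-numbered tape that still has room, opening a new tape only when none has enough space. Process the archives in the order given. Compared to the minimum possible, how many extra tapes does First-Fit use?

First-Fit: [59,40,32] [127] [148] [105] [118] → 5 tapes.
Total size 629 GB; any packing needs at least ⌈629/200⌉ = 4 tapes.
An optimal packing achieves that bound: [148,40] [127,59] [118,32] [105] → 4 tapes.
Excess: 5 − 4 = 1.

1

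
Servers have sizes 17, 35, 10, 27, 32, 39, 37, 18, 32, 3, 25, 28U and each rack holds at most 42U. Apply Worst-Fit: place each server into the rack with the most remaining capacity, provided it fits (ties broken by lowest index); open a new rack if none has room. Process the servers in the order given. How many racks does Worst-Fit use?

10

rack 1: place 17U, 25U left
rack 2: place 35U, 7U left
rack 1: place 10U, 15U left
rack 3: place 27U, 15U left
rack 4: place 32U, 10U left
rack 5: place 39U, 3U left
rack 6: place 37U, 5U left
rack 7: place 18U, 24U left
rack 8: place 32U, 10U left
rack 7: place 3U, 21U left
rack 9: place 25U, 17U left
rack 10: place 28U, 14U left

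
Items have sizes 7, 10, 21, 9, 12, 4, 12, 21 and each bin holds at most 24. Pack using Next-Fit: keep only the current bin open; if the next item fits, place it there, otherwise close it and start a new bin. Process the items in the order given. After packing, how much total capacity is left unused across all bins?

24

Put 7 in bin 1; 17 remain.
Put 10 in bin 1; 7 remain.
Put 21 in bin 2; 3 remain.
Put 9 in bin 3; 15 remain.
Put 12 in bin 3; 3 remain.
Put 4 in bin 4; 20 remain.
Put 12 in bin 4; 8 remain.
Put 21 in bin 5; 3 remain.
5 bins × 24 = 120; used 96; unused 24.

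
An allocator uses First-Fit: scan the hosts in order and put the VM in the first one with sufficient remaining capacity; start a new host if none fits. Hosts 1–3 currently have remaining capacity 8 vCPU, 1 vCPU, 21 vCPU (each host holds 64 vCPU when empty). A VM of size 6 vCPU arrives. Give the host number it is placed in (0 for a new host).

Hosts with room: host 1 (8 vCPU), host 3 (21 vCPU).
The first with room is host 1.

1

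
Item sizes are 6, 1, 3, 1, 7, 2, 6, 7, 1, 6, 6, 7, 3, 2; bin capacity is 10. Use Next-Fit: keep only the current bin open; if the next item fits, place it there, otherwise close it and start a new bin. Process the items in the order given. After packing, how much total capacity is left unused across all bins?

22

6 → bin 1 (remaining 4)
1 → bin 1 (remaining 3)
3 → bin 1 (remaining 0)
1 → bin 2 (remaining 9)
7 → bin 2 (remaining 2)
2 → bin 2 (remaining 0)
6 → bin 3 (remaining 4)
7 → bin 4 (remaining 3)
1 → bin 4 (remaining 2)
6 → bin 5 (remaining 4)
6 → bin 6 (remaining 4)
7 → bin 7 (remaining 3)
3 → bin 7 (remaining 0)
2 → bin 8 (remaining 8)
8 bins × 10 = 80; used 58; unused 22.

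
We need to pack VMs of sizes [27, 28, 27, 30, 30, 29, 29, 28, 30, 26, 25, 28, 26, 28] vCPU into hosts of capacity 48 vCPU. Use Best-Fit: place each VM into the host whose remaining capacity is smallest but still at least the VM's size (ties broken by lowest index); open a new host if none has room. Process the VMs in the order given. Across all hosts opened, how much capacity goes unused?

27 vCPU → host 1 (remaining 21 vCPU)
28 vCPU → host 2 (remaining 20 vCPU)
27 vCPU → host 3 (remaining 21 vCPU)
30 vCPU → host 4 (remaining 18 vCPU)
30 vCPU → host 5 (remaining 18 vCPU)
29 vCPU → host 6 (remaining 19 vCPU)
29 vCPU → host 7 (remaining 19 vCPU)
28 vCPU → host 8 (remaining 20 vCPU)
30 vCPU → host 9 (remaining 18 vCPU)
26 vCPU → host 10 (remaining 22 vCPU)
25 vCPU → host 11 (remaining 23 vCPU)
28 vCPU → host 12 (remaining 20 vCPU)
26 vCPU → host 13 (remaining 22 vCPU)
28 vCPU → host 14 (remaining 20 vCPU)
14 hosts × 48 vCPU = 672 vCPU; used 391 vCPU; unused 281 vCPU.

281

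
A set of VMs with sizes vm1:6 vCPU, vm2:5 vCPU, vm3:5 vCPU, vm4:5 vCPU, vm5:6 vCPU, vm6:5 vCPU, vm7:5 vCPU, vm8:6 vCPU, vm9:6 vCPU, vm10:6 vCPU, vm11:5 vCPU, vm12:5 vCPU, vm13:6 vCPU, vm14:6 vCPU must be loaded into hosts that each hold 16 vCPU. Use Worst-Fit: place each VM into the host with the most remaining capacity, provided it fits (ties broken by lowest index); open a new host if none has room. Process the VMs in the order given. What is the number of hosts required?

6 hosts

Put vm1 (6 vCPU) in host 1; 10 vCPU remain.
Put vm2 (5 vCPU) in host 1; 5 vCPU remain.
Put vm3 (5 vCPU) in host 1; 0 vCPU remain.
Put vm4 (5 vCPU) in host 2; 11 vCPU remain.
Put vm5 (6 vCPU) in host 2; 5 vCPU remain.
Put vm6 (5 vCPU) in host 2; 0 vCPU remain.
Put vm7 (5 vCPU) in host 3; 11 vCPU remain.
Put vm8 (6 vCPU) in host 3; 5 vCPU remain.
Put vm9 (6 vCPU) in host 4; 10 vCPU remain.
Put vm10 (6 vCPU) in host 4; 4 vCPU remain.
Put vm11 (5 vCPU) in host 3; 0 vCPU remain.
Put vm12 (5 vCPU) in host 5; 11 vCPU remain.
Put vm13 (6 vCPU) in host 5; 5 vCPU remain.
Put vm14 (6 vCPU) in host 6; 10 vCPU remain.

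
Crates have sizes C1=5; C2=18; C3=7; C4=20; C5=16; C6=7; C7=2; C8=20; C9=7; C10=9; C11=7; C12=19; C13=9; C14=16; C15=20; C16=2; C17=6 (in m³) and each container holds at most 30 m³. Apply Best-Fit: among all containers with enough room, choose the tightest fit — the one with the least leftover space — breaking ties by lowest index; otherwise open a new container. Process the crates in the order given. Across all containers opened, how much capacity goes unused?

container 1: place C1 (5 m³), 25 m³ left
container 1: place C2 (18 m³), 7 m³ left
container 1: place C3 (7 m³), 0 m³ left
container 2: place C4 (20 m³), 10 m³ left
container 3: place C5 (16 m³), 14 m³ left
container 2: place C6 (7 m³), 3 m³ left
container 2: place C7 (2 m³), 1 m³ left
container 4: place C8 (20 m³), 10 m³ left
container 4: place C9 (7 m³), 3 m³ left
container 3: place C10 (9 m³), 5 m³ left
container 5: place C11 (7 m³), 23 m³ left
container 5: place C12 (19 m³), 4 m³ left
container 6: place C13 (9 m³), 21 m³ left
container 6: place C14 (16 m³), 5 m³ left
container 7: place C15 (20 m³), 10 m³ left
container 4: place C16 (2 m³), 1 m³ left
container 7: place C17 (6 m³), 4 m³ left
7 containers × 30 m³ = 210 m³; used 190 m³; unused 20 m³.

20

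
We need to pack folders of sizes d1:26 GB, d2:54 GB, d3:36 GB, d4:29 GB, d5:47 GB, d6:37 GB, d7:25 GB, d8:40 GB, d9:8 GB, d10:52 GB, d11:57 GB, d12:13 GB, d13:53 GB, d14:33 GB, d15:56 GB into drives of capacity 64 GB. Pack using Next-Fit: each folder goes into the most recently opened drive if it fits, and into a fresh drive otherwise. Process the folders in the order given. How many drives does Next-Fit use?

13 drives

Put d1 (26 GB) in drive 1; 38 GB remain.
Put d2 (54 GB) in drive 2; 10 GB remain.
Put d3 (36 GB) in drive 3; 28 GB remain.
Put d4 (29 GB) in drive 4; 35 GB remain.
Put d5 (47 GB) in drive 5; 17 GB remain.
Put d6 (37 GB) in drive 6; 27 GB remain.
Put d7 (25 GB) in drive 6; 2 GB remain.
Put d8 (40 GB) in drive 7; 24 GB remain.
Put d9 (8 GB) in drive 7; 16 GB remain.
Put d10 (52 GB) in drive 8; 12 GB remain.
Put d11 (57 GB) in drive 9; 7 GB remain.
Put d12 (13 GB) in drive 10; 51 GB remain.
Put d13 (53 GB) in drive 11; 11 GB remain.
Put d14 (33 GB) in drive 12; 31 GB remain.
Put d15 (56 GB) in drive 13; 8 GB remain.
Final drives: [26] [54] [36] [29] [47] [37,25] [40,8] [52] [57] [13] [53] [33] [56].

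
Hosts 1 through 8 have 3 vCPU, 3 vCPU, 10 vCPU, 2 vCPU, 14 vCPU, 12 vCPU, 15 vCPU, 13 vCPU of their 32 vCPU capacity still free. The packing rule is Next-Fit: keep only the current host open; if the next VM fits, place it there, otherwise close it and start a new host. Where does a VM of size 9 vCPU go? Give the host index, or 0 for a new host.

8

Next-Fit only looks at host 8, which has 13 vCPU free.
9 vCPU fits there.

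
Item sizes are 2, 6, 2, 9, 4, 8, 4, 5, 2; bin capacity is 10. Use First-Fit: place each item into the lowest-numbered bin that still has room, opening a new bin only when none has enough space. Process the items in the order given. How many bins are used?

2 → bin 1 (remaining 8)
6 → bin 1 (remaining 2)
2 → bin 1 (remaining 0)
9 → bin 2 (remaining 1)
4 → bin 3 (remaining 6)
8 → bin 4 (remaining 2)
4 → bin 3 (remaining 2)
5 → bin 5 (remaining 5)
2 → bin 3 (remaining 0)

5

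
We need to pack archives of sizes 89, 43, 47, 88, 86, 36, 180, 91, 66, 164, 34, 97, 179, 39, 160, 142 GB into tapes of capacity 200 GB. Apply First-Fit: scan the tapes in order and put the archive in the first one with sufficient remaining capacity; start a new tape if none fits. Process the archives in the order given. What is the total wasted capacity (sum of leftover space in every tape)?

259

tape 1: place 89 GB, 111 GB left
tape 1: place 43 GB, 68 GB left
tape 1: place 47 GB, 21 GB left
tape 2: place 88 GB, 112 GB left
tape 2: place 86 GB, 26 GB left
tape 3: place 36 GB, 164 GB left
tape 4: place 180 GB, 20 GB left
tape 3: place 91 GB, 73 GB left
tape 3: place 66 GB, 7 GB left
tape 5: place 164 GB, 36 GB left
tape 5: place 34 GB, 2 GB left
tape 6: place 97 GB, 103 GB left
tape 7: place 179 GB, 21 GB left
tape 6: place 39 GB, 64 GB left
tape 8: place 160 GB, 40 GB left
tape 9: place 142 GB, 58 GB left
9 tapes × 200 GB = 1800 GB; used 1541 GB; unused 259 GB.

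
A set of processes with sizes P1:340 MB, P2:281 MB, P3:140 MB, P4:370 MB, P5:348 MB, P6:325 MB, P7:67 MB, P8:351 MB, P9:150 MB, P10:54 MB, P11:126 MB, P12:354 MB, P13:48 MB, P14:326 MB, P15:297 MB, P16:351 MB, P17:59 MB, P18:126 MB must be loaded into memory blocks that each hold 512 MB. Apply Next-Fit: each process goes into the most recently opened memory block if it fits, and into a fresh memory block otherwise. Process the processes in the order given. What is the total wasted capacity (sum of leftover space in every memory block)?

P1 (340 MB) → memory block 1 (remaining 172 MB)
P2 (281 MB) → memory block 2 (remaining 231 MB)
P3 (140 MB) → memory block 2 (remaining 91 MB)
P4 (370 MB) → memory block 3 (remaining 142 MB)
P5 (348 MB) → memory block 4 (remaining 164 MB)
P6 (325 MB) → memory block 5 (remaining 187 MB)
P7 (67 MB) → memory block 5 (remaining 120 MB)
P8 (351 MB) → memory block 6 (remaining 161 MB)
P9 (150 MB) → memory block 6 (remaining 11 MB)
P10 (54 MB) → memory block 7 (remaining 458 MB)
P11 (126 MB) → memory block 7 (remaining 332 MB)
P12 (354 MB) → memory block 8 (remaining 158 MB)
P13 (48 MB) → memory block 8 (remaining 110 MB)
P14 (326 MB) → memory block 9 (remaining 186 MB)
P15 (297 MB) → memory block 10 (remaining 215 MB)
P16 (351 MB) → memory block 11 (remaining 161 MB)
P17 (59 MB) → memory block 11 (remaining 102 MB)
P18 (126 MB) → memory block 12 (remaining 386 MB)
12 memory blocks × 512 MB = 6144 MB; used 4113 MB; unused 2031 MB.

2031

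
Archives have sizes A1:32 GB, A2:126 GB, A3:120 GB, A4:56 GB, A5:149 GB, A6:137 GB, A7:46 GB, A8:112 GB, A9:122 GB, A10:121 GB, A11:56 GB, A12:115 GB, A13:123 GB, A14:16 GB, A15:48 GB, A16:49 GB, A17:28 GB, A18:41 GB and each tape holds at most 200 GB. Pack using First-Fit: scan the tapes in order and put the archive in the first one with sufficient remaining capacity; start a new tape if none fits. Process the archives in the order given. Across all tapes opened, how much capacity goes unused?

A1 (32 GB) → tape 1 (remaining 168 GB)
A2 (126 GB) → tape 1 (remaining 42 GB)
A3 (120 GB) → tape 2 (remaining 80 GB)
A4 (56 GB) → tape 2 (remaining 24 GB)
A5 (149 GB) → tape 3 (remaining 51 GB)
A6 (137 GB) → tape 4 (remaining 63 GB)
A7 (46 GB) → tape 3 (remaining 5 GB)
A8 (112 GB) → tape 5 (remaining 88 GB)
A9 (122 GB) → tape 6 (remaining 78 GB)
A10 (121 GB) → tape 7 (remaining 79 GB)
A11 (56 GB) → tape 4 (remaining 7 GB)
A12 (115 GB) → tape 8 (remaining 85 GB)
A13 (123 GB) → tape 9 (remaining 77 GB)
A14 (16 GB) → tape 1 (remaining 26 GB)
A15 (48 GB) → tape 5 (remaining 40 GB)
A16 (49 GB) → tape 6 (remaining 29 GB)
A17 (28 GB) → tape 5 (remaining 12 GB)
A18 (41 GB) → tape 7 (remaining 38 GB)
9 tapes × 200 GB = 1800 GB; used 1497 GB; unused 303 GB.

303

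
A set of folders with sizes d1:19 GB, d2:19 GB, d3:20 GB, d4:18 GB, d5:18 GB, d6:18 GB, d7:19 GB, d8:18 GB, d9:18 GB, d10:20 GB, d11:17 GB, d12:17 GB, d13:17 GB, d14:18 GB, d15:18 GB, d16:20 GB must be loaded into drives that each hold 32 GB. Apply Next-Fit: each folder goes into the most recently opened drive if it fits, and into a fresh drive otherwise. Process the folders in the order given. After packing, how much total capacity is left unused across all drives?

d1 (19 GB) → drive 1 (remaining 13 GB)
d2 (19 GB) → drive 2 (remaining 13 GB)
d3 (20 GB) → drive 3 (remaining 12 GB)
d4 (18 GB) → drive 4 (remaining 14 GB)
d5 (18 GB) → drive 5 (remaining 14 GB)
d6 (18 GB) → drive 6 (remaining 14 GB)
d7 (19 GB) → drive 7 (remaining 13 GB)
d8 (18 GB) → drive 8 (remaining 14 GB)
d9 (18 GB) → drive 9 (remaining 14 GB)
d10 (20 GB) → drive 10 (remaining 12 GB)
d11 (17 GB) → drive 11 (remaining 15 GB)
d12 (17 GB) → drive 12 (remaining 15 GB)
d13 (17 GB) → drive 13 (remaining 15 GB)
d14 (18 GB) → drive 14 (remaining 14 GB)
d15 (18 GB) → drive 15 (remaining 14 GB)
d16 (20 GB) → drive 16 (remaining 12 GB)
16 drives × 32 GB = 512 GB; used 294 GB; unused 218 GB.

218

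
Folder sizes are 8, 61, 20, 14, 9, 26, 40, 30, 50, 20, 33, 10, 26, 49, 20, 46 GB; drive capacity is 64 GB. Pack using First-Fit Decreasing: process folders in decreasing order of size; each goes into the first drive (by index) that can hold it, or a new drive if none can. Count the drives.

8

Sorted descending: 61, 50, 49, 46, 40, 33, 30, 26, 26, 20, 20, 20, 14, 10, 9, 8.
61 GB → drive 1 (remaining 3 GB)
50 GB → drive 2 (remaining 14 GB)
49 GB → drive 3 (remaining 15 GB)
46 GB → drive 4 (remaining 18 GB)
40 GB → drive 5 (remaining 24 GB)
33 GB → drive 6 (remaining 31 GB)
30 GB → drive 6 (remaining 1 GB)
26 GB → drive 7 (remaining 38 GB)
26 GB → drive 7 (remaining 12 GB)
20 GB → drive 5 (remaining 4 GB)
20 GB → drive 8 (remaining 44 GB)
20 GB → drive 8 (remaining 24 GB)
14 GB → drive 2 (remaining 0 GB)
10 GB → drive 3 (remaining 5 GB)
9 GB → drive 4 (remaining 9 GB)
8 GB → drive 4 (remaining 1 GB)
Final drives: [61] [50,14] [49,10] [46,9,8] [40,20] [33,30] [26,26] [20,20].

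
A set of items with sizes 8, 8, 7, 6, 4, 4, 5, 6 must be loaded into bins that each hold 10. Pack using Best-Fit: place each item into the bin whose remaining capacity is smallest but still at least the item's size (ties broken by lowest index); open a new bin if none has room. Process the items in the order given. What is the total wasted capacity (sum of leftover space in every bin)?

12

bin 1: place 8, 2 left
bin 2: place 8, 2 left
bin 3: place 7, 3 left
bin 4: place 6, 4 left
bin 4: place 4, 0 left
bin 5: place 4, 6 left
bin 5: place 5, 1 left
bin 6: place 6, 4 left
6 bins × 10 = 60; used 48; unused 12.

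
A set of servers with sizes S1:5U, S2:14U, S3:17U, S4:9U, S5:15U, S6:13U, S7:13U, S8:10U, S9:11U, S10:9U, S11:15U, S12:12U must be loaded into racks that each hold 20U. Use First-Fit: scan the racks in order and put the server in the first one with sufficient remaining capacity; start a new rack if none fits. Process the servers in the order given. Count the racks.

9

rack 1: place S1 (5U), 15U left
rack 1: place S2 (14U), 1U left
rack 2: place S3 (17U), 3U left
rack 3: place S4 (9U), 11U left
rack 4: place S5 (15U), 5U left
rack 5: place S6 (13U), 7U left
rack 6: place S7 (13U), 7U left
rack 3: place S8 (10U), 1U left
rack 7: place S9 (11U), 9U left
rack 7: place S10 (9U), 0U left
rack 8: place S11 (15U), 5U left
rack 9: place S12 (12U), 8U left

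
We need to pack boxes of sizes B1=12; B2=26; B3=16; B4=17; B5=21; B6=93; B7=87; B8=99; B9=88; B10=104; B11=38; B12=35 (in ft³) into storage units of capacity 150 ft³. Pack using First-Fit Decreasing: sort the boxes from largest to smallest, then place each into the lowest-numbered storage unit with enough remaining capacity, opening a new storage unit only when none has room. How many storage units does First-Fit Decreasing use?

5 storage units

Sorted descending: 104, 99, 93, 88, 87, 38, 35, 26, 21, 17, 16, 12.
storage unit 1: place 104 ft³, 46 ft³ left
storage unit 2: place 99 ft³, 51 ft³ left
storage unit 3: place 93 ft³, 57 ft³ left
storage unit 4: place 88 ft³, 62 ft³ left
storage unit 5: place 87 ft³, 63 ft³ left
storage unit 1: place 38 ft³, 8 ft³ left
storage unit 2: place 35 ft³, 16 ft³ left
storage unit 3: place 26 ft³, 31 ft³ left
storage unit 3: place 21 ft³, 10 ft³ left
storage unit 4: place 17 ft³, 45 ft³ left
storage unit 2: place 16 ft³, 0 ft³ left
storage unit 4: place 12 ft³, 33 ft³ left
Final storage units: [104,38] [99,35,16] [93,26,21] [88,17,12] [87].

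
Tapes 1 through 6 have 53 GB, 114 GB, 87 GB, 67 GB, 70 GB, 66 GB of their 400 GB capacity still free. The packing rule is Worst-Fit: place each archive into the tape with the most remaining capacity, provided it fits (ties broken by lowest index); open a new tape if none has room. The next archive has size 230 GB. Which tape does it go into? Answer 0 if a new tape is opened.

0

No tape has ≥ 230 GB free, so a new tape is opened.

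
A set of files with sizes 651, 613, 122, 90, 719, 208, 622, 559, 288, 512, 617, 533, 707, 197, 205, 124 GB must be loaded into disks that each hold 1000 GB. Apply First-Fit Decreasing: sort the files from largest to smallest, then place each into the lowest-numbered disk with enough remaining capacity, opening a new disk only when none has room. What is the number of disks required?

Sorted descending: 719, 707, 651, 622, 617, 613, 559, 533, 512, 288, 208, 205, 197, 124, 122, 90.
disk 1: place 719 GB, 281 GB left
disk 2: place 707 GB, 293 GB left
disk 3: place 651 GB, 349 GB left
disk 4: place 622 GB, 378 GB left
disk 5: place 617 GB, 383 GB left
disk 6: place 613 GB, 387 GB left
disk 7: place 559 GB, 441 GB left
disk 8: place 533 GB, 467 GB left
disk 9: place 512 GB, 488 GB left
disk 2: place 288 GB, 5 GB left
disk 1: place 208 GB, 73 GB left
disk 3: place 205 GB, 144 GB left
disk 4: place 197 GB, 181 GB left
disk 3: place 124 GB, 20 GB left
disk 4: place 122 GB, 59 GB left
disk 5: place 90 GB, 293 GB left

9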